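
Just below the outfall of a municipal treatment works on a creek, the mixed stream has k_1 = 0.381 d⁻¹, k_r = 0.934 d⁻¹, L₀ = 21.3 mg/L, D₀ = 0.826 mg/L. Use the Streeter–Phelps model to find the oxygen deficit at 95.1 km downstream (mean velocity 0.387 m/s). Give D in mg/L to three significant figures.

Travel time t = x/v = 95.1 km / (0.387 m/s) = 95100 m / 0.387 m/s = 245700 s = 2.844 d.
k_1 L₀/(k_r−k_1) = 0.381×21.3/(0.934−0.381) = 8.115/0.5530 = 14.68 mg/L.
e^(−k_1 t) = e^(−0.381×2.844) = 0.3384; e^(−k_r t) = e^(−0.934×2.844) = 0.07020.
D = 14.68 × (0.3384 − 0.07020) + 0.826 × 0.07020 = 3.935 + 0.05798 = 3.993 mg/L.

D ≈ 3.99 mg/L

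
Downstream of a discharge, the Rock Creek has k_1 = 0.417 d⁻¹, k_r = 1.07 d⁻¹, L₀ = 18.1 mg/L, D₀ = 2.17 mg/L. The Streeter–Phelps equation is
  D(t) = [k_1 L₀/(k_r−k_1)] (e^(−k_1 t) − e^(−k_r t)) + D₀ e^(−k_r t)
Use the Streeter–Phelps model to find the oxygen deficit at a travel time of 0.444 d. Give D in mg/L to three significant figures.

D ≈ 3.77 mg/L

k_1 L₀/(k_r−k_1) = 0.417×18.1/(1.07−0.417) = 7.548/0.6530 = 11.56 mg/L.
e^(−k_1 t) = e^(−0.417×0.4440) = 0.8310; e^(−k_r t) = e^(−1.07×0.4440) = 0.6218.
D = 11.56 × (0.8310 − 0.6218) + 2.17 × 0.6218 = 2.417 + 1.349 = 3.767 mg/L.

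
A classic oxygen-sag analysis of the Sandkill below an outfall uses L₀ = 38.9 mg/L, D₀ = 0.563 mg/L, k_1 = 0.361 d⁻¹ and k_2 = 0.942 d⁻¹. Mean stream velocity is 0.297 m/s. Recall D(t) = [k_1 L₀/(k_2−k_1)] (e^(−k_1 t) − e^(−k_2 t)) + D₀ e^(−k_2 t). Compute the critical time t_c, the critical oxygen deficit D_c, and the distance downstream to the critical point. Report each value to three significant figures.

At the critical point dD/dt = 0, so k_1 L₀ e^(−k_1 t) = k_2 D. Substituting D(t) from the Streeter–Phelps equation and solving for t gives
t_c = ln[(k_2/k_1)(1 − D₀(k_2−k_1)/(k_1 L₀))] / (k_2−k_1).
Here k_2−k_1 = 0.5810 d⁻¹ and 1 − D₀(k_2−k_1)/(k_1 L₀) = 1 − 0.563×0.5810/(0.361×38.9) = 0.9767, so
t_c = ln(2.609 × 0.9767) / 0.5810 = 0.9356 / 0.5810 = 1.610 d.
D_c = (k_1/k_2) L₀ e^(−k_1 t_c) = (0.361/0.942) × 38.9 × e^(−0.361×1.610) = 0.3832 × 38.9 × 0.5592 = 8.336 mg/L.
x_c = v t_c = 0.297 m/s × 1.610 d × 86400 s/d = 41320 m ≈ 41.3 km.

t_c ≈ 1.61 d; D_c ≈ 8.34 mg/L; x_c ≈ 41.3 km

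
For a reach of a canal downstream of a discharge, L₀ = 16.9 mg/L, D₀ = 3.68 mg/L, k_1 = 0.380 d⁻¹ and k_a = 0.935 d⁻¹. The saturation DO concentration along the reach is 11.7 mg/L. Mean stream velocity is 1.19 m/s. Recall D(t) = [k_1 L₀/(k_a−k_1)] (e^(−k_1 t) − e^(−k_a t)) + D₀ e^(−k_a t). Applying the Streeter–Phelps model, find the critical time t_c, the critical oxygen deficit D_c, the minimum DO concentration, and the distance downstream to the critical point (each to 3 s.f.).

At the critical point dD/dt = 0, so k_1 L₀ e^(−k_1 t) = k_a D. Substituting D(t) from the Streeter–Phelps equation and solving for t gives
t_c = ln[(k_a/k_1)(1 − D₀(k_a−k_1)/(k_1 L₀))] / (k_a−k_1).
Here k_a−k_1 = 0.5550 d⁻¹ and 1 − D₀(k_a−k_1)/(k_1 L₀) = 1 − 3.68×0.5550/(0.380×16.9) = 0.6820, so
t_c = ln(2.461 × 0.6820) / 0.5550 = 0.5176 / 0.5550 = 0.9326 d.
L(t_c) = L₀ e^(−k_1 t_c) = 16.9 × 0.7016 = 11.86 mg/L, and at the critical point k_a D_c = k_1 L, so D_c = (0.380/0.935) × 11.86 = 4.819 mg/L.
Minimum DO = C_s − D_c = 11.7 − 4.819 = 6.881 mg/L.
x_c = v t_c = 1.19 m/s × 0.9326 d × 86400 s/d = 95890 m ≈ 95.9 km.

t_c ≈ 0.933 d; D_c ≈ 4.82 mg/L; min DO ≈ 6.88 mg/L; x_c ≈ 95.9 km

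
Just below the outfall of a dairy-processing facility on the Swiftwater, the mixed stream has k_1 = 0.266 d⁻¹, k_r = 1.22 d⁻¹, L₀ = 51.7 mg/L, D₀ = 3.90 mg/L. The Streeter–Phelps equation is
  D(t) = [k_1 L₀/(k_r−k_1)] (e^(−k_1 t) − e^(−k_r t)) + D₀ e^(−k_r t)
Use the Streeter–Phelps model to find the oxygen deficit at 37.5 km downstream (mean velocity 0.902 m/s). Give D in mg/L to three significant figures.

Travel time t = x/v = 37.5 km / (0.902 m/s) = 37500 m / 0.902 m/s = 41570 s = 0.4812 d.
k_1 L₀/(k_r−k_1) = 0.266×51.7/(1.22−0.266) = 13.75/0.9540 = 14.42 mg/L.
e^(−k_1 t) = e^(−0.266×0.4812) = 0.8799; e^(−k_r t) = e^(−1.22×0.4812) = 0.5560.
D = 14.42 × (0.8799 − 0.5560) + 3.90 × 0.5560 = 4.669 + 2.168 = 6.837 mg/L.

D ≈ 6.84 mg/L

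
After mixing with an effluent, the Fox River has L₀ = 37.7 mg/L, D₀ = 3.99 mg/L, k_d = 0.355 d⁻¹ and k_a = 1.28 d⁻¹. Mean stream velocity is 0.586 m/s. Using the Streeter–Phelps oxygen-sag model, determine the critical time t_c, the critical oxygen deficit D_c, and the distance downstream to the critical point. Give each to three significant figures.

At the critical point dD/dt = 0, so k_d L₀ e^(−k_d t) = k_a D. Substituting D(t) from the Streeter–Phelps equation and solving for t gives
t_c = ln[(k_a/k_d)(1 − D₀(k_a−k_d)/(k_d L₀))] / (k_a−k_d).
Here k_a−k_d = 0.9250 d⁻¹ and 1 − D₀(k_a−k_d)/(k_d L₀) = 1 − 3.99×0.9250/(0.355×37.7) = 0.7242, so
t_c = ln(3.606 × 0.7242) / 0.9250 = 0.9599 / 0.9250 = 1.038 d.
L(t_c) = L₀ e^(−k_d t_c) = 37.7 × 0.6919 = 26.08 mg/L, and at the critical point k_a D_c = k_d L, so D_c = (0.355/1.28) × 26.08 = 7.234 mg/L.
x_c = v t_c = 0.586 m/s × 1.038 d × 86400 s/d = 52540 m ≈ 52.5 km.

t_c ≈ 1.04 d; D_c ≈ 7.23 mg/L; x_c ≈ 52.5 km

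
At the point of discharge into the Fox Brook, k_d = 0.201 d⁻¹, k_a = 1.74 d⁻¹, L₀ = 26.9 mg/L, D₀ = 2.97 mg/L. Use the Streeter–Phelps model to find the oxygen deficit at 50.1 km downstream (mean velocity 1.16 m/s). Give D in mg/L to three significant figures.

Travel time t = x/v = 50.1 km / (1.16 m/s) = 50100 m / 1.16 m/s = 43190 s = 0.4999 d.
k_d L₀/(k_a−k_d) = 0.201×26.9/(1.74−0.201) = 5.407/1.539 = 3.513 mg/L.
e^(−k_d t) = e^(−0.201×0.4999) = 0.9044; e^(−k_a t) = e^(−1.74×0.4999) = 0.4190.
D = 3.513 × (0.9044 − 0.4190) + 2.97 × 0.4190 = 1.705 + 1.245 = 2.950 mg/L.

D ≈ 2.95 mg/L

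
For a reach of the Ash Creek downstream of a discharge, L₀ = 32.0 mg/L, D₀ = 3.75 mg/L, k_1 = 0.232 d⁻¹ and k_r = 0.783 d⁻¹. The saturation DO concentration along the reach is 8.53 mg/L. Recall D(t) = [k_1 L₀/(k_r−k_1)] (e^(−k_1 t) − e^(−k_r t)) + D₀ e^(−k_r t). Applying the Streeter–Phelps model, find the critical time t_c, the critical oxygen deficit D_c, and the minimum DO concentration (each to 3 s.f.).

t_c ≈ 1.62 d; D_c ≈ 6.52 mg/L; min DO ≈ 2.01 mg/L

With k_r/k_1 = 3.375 and 1 − D₀(k_r−k_1)/(k_1 L₀) = 0.7217,
t_c = ln(3.375 × 0.7217) / (0.783 − 0.232) = ln(2.436) / 0.5510 = 0.8902/0.5510 = 1.616 d.
D_c = (k_1/k_r) L₀ e^(−k_1 t_c) = (0.232/0.783) × 32.0 × e^(−0.232×1.616) = 0.2963 × 32.0 × 0.6874 = 6.518 mg/L.
Minimum DO = C_s − D_c = 8.53 − 6.518 = 2.012 mg/L.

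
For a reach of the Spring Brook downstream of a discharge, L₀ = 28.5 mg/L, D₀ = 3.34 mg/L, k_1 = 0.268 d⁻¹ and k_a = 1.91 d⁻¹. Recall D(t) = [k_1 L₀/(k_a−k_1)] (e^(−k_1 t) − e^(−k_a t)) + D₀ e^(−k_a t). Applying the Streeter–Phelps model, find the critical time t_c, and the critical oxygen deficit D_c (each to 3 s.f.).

With k_a/k_1 = 7.127 and 1 − D₀(k_a−k_1)/(k_1 L₀) = 0.2820,
t_c = ln(7.127 × 0.2820) / (1.91 − 0.268) = ln(2.010) / 1.642 = 0.6979/1.642 = 0.4251 d.
D_c = (k_1/k_a) L₀ e^(−k_1 t_c) = (0.268/1.91) × 28.5 × e^(−0.268×0.4251) = 0.1403 × 28.5 × 0.8923 = 3.568 mg/L.

t_c ≈ 0.425 d; D_c ≈ 3.57 mg/L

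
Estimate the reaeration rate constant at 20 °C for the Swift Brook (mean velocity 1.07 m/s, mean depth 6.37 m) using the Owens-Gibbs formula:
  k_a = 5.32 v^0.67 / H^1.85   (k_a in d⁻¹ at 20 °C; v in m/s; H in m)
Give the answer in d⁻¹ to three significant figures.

k_a = 5.32 × 1.07^0.67 / 6.37^1.85 = 5.32 × 1.046 / 30.74 = 0.1811 d⁻¹.

k_a ≈ 0.181 d⁻¹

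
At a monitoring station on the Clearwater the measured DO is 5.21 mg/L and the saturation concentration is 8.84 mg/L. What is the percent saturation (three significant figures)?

% saturation = C/C_s × 100 = 5.21/8.84 × 100 = 58.9 %.

58.9 % saturation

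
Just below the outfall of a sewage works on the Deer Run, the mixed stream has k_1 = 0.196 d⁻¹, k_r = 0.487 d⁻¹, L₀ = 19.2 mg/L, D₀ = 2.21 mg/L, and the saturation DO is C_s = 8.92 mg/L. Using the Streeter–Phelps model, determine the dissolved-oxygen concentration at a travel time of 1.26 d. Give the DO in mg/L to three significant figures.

k_1 L₀/(k_r−k_1) = 0.196×19.2/(0.487−0.196) = 3.763/0.2910 = 12.93 mg/L.
e^(−k_1 t) = e^(−0.196×1.260) = 0.7812; e^(−k_r t) = e^(−0.487×1.260) = 0.5414.
D = 12.93 × (0.7812 − 0.5414) + 2.21 × 0.5414 = 3.101 + 1.196 = 4.297 mg/L.
DO = C_s − D = 8.92 − 4.297 = 4.623 mg/L.

DO ≈ 4.62 mg/L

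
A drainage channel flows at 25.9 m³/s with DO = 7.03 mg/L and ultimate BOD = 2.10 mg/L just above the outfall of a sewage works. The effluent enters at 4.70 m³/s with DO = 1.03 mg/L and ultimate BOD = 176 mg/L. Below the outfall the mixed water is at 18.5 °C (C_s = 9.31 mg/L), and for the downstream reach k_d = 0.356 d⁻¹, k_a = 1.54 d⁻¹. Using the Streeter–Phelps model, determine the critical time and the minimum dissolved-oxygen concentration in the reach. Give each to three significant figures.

Mixed DO = (25.9×7.03 + 4.70×1.03)/(25.9+4.70) = 186.9/30.60 = 6.108 mg/L.
Mixed L₀ = (25.9×2.10 + 4.70×176)/(30.60) = 881.6/30.60 = 28.81 mg/L.
Initial deficit D₀ = C_s − DO₀ = 9.31 − 6.108 = 3.202 mg/L.
t_c = (1/1.184) ln[(1.54/0.356)(1 − 3.202×1.184/(0.356×28.81))] = 0.8446 × ln(2.727) = 0.8473 d.
D_c = (0.356/1.54) × 28.81 × e^(−0.356×0.8473) = 0.2312 × 28.81 × 0.7396 = 4.926 mg/L.
Minimum DO = 9.31 − 4.926 = 4.384 mg/L.

t_c ≈ 0.847 d; minimum DO ≈ 4.38 mg/L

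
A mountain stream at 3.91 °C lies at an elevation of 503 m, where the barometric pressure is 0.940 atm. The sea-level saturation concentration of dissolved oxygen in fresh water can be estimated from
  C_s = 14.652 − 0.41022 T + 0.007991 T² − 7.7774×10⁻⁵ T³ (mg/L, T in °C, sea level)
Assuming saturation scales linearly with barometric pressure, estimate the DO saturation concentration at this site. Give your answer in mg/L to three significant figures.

C_s ≈ 12.4 mg/L

At sea level: C_s = 14.652 − 0.41022×3.91 + 0.007991×3.91² − 7.7774×10⁻⁵×3.91³ = 13.17 mg/L.
Pressure correction: C_s' = 13.17 × 0.940 = 12.38 mg/L.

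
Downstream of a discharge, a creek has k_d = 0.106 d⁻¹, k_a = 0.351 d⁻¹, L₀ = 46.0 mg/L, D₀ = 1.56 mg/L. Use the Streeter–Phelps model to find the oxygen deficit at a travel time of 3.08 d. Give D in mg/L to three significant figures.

D ≈ 8.14 mg/L

k_d L₀/(k_a−k_d) = 0.106×46.0/(0.351−0.106) = 4.876/0.2450 = 19.90 mg/L.
e^(−k_d t) = e^(−0.106×3.080) = 0.7215; e^(−k_a t) = e^(−0.351×3.080) = 0.3392.
D = 19.90 × (0.7215 − 0.3392) + 1.56 × 0.3392 = 7.607 + 0.5292 = 8.136 mg/L.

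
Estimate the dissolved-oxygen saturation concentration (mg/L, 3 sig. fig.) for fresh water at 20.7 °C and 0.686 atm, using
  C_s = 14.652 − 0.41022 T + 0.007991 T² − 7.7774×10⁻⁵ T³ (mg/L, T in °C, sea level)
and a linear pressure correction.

C_s ≈ 6.10 mg/L

At sea level: C_s = 14.652 − 0.41022×20.7 + 0.007991×20.7² − 7.7774×10⁻⁵×20.7³ = 8.895 mg/L.
Pressure correction: C_s' = 8.895 × 0.686 = 6.102 mg/L.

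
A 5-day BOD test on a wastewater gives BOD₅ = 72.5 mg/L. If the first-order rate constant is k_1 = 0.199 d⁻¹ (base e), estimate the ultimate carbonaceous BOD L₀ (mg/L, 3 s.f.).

BOD₅ = L₀(1 − e^(−5k_1)) ⇒ L₀ = BOD₅ / (1 − e^(−5×0.199))
= 72.5 / (1 − 0.3697) = 72.5 / 0.6303 = 115.0 mg/L.

L₀ ≈ 115 mg/L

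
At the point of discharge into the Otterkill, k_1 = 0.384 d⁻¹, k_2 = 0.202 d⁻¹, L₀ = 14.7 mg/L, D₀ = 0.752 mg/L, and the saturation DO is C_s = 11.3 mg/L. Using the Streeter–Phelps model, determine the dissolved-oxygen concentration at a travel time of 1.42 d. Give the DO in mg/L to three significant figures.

DO ≈ 5.43 mg/L

k_1 L₀/(k_2−k_1) = 0.384×14.7/(0.202−0.384) = 5.645/-0.1820 = -31.02 mg/L.
e^(−k_1 t) = e^(−0.384×1.420) = 0.5797; e^(−k_2 t) = e^(−0.202×1.420) = 0.7506.
D = -31.02 × (0.5797 − 0.7506) + 0.752 × 0.7506 = 5.302 + 0.5645 = 5.867 mg/L.
DO = C_s − D = 11.3 − 5.867 = 5.433 mg/L.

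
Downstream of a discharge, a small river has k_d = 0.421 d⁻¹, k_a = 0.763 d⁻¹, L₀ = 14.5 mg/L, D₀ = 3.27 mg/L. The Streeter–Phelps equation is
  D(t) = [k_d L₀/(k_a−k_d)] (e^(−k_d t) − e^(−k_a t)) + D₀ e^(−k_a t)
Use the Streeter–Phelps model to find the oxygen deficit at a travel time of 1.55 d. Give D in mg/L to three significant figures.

k_d L₀/(k_a−k_d) = 0.421×14.5/(0.763−0.421) = 6.104/0.3420 = 17.85 mg/L.
e^(−k_d t) = e^(−0.421×1.550) = 0.5207; e^(−k_a t) = e^(−0.763×1.550) = 0.3065.
D = 17.85 × (0.5207 − 0.3065) + 3.27 × 0.3065 = 3.824 + 1.002 = 4.826 mg/L.

D ≈ 4.83 mg/L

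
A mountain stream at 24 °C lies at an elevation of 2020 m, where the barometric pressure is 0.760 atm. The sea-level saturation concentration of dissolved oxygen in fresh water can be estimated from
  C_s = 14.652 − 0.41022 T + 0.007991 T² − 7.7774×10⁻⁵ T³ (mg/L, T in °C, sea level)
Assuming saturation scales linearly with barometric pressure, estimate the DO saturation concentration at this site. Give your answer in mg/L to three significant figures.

C_s ≈ 6.33 mg/L

At sea level: C_s = 14.652 − 0.41022×24 + 0.007991×24² − 7.7774×10⁻⁵×24³ = 8.334 mg/L.
Pressure correction: C_s' = 8.334 × 0.760 = 6.334 mg/L.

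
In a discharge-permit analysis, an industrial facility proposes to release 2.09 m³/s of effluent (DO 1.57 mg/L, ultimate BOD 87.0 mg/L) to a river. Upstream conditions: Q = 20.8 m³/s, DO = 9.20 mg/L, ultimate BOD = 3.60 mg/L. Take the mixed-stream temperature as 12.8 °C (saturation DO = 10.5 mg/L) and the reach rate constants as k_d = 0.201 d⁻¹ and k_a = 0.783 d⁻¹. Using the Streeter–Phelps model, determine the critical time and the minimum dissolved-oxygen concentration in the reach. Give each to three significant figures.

Mixed DO = (20.8×9.20 + 2.09×1.57)/(20.8+2.09) = 194.6/22.89 = 8.503 mg/L.
Mixed L₀ = (20.8×3.60 + 2.09×87.0)/(22.89) = 256.7/22.89 = 11.21 mg/L.
Initial deficit D₀ = C_s − DO₀ = 10.5 − 8.503 = 1.997 mg/L.
t_c = (1/0.5820) ln[(0.783/0.201)(1 − 1.997×0.5820/(0.201×11.21))] = 1.718 × ln(1.887) = 1.091 d.
D_c = (0.201/0.783) × 11.21 × e^(−0.201×1.091) = 0.2567 × 11.21 × 0.8030 = 2.312 mg/L.
Minimum DO = 10.5 − 2.312 = 8.188 mg/L.

t_c ≈ 1.09 d; minimum DO ≈ 8.19 mg/L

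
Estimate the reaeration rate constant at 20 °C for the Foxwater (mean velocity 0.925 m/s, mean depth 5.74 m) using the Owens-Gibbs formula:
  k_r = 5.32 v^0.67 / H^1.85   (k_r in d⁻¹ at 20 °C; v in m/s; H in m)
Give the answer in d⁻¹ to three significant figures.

k_r = 5.32 × 0.925^0.67 / 5.74^1.85 = 5.32 × 0.9491 / 25.35 = 0.1992 d⁻¹.

k_r ≈ 0.199 d⁻¹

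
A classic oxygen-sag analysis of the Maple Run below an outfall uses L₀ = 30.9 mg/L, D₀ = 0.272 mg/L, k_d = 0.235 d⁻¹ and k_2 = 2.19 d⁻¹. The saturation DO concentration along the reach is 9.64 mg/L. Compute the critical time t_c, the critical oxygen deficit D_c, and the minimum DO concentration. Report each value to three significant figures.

t_c ≈ 1.10 d; D_c ≈ 2.56 mg/L; min DO ≈ 7.08 mg/L

t_c = [1/(k_2−k_d)] ln[(k_2/k_d)(1 − D₀(k_2−k_d)/(k_d L₀))]
= [1/(2.19−0.235)] ln[(2.19/0.235)(1 − 0.272×1.955/(0.235×30.9))]
= (1/1.955) ln[9.319 × 0.9268] = 0.5115 × ln(8.637) = 0.5115 × 2.156 = 1.103 d.
L(t_c) = L₀ e^(−k_d t_c) = 30.9 × 0.7717 = 23.85 mg/L, and at the critical point k_2 D_c = k_d L, so D_c = (0.235/2.19) × 23.85 = 2.559 mg/L.
Minimum DO = C_s − D_c = 9.64 − 2.559 = 7.081 mg/L.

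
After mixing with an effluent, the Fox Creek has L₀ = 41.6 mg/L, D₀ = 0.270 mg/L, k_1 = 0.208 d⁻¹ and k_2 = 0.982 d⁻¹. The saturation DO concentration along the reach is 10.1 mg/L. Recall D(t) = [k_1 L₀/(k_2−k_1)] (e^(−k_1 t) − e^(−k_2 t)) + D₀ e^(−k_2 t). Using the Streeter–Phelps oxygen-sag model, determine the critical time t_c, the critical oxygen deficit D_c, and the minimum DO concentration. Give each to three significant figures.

At the critical point dD/dt = 0, so k_1 L₀ e^(−k_1 t) = k_2 D. Substituting D(t) from the Streeter–Phelps equation and solving for t gives
t_c = ln[(k_2/k_1)(1 − D₀(k_2−k_1)/(k_1 L₀))] / (k_2−k_1).
Here k_2−k_1 = 0.7740 d⁻¹ and 1 − D₀(k_2−k_1)/(k_1 L₀) = 1 − 0.270×0.7740/(0.208×41.6) = 0.9758, so
t_c = ln(4.721 × 0.9758) / 0.7740 = 1.528 / 0.7740 = 1.974 d.
D_c = (k_1/k_2) L₀ e^(−k_1 t_c) = (0.208/0.982) × 41.6 × e^(−0.208×1.974) = 0.2118 × 41.6 × 0.6633 = 5.845 mg/L.
Minimum DO = C_s − D_c = 10.1 − 5.845 = 4.255 mg/L.

t_c ≈ 1.97 d; D_c ≈ 5.84 mg/L; min DO ≈ 4.26 mg/L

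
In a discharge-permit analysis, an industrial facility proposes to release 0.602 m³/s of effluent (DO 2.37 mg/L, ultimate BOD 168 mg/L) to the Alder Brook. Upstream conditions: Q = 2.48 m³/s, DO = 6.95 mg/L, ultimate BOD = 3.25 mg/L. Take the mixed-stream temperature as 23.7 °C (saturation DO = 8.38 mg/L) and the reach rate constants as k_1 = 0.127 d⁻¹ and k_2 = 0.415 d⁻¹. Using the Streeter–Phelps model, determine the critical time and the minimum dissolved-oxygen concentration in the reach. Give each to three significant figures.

Mixed DO = (2.48×6.95 + 0.602×2.37)/(2.48+0.602) = 18.66/3.082 = 6.055 mg/L.
Mixed L₀ = (2.48×3.25 + 0.602×168)/(3.082) = 109.2/3.082 = 35.43 mg/L.
Initial deficit D₀ = C_s − DO₀ = 8.38 − 6.055 = 2.325 mg/L.
t_c = (1/0.2880) ln[(0.415/0.127)(1 − 2.325×0.2880/(0.127×35.43))] = 3.472 × ln(2.782) = 3.552 d.
D_c = (0.127/0.415) × 35.43 × e^(−0.127×3.552) = 0.3060 × 35.43 × 0.6369 = 6.906 mg/L.
Minimum DO = 8.38 − 6.906 = 1.474 mg/L.

t_c ≈ 3.55 d; minimum DO ≈ 1.47 mg/L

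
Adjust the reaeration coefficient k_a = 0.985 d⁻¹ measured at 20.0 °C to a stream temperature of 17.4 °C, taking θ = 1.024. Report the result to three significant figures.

k_a(T₂) = k_a(T₁) · θ^(T₂−T₁) = 0.985 × 1.024^(17.4−20.0)
= 0.985 × 1.024^-2.60 = 0.985 × 0.9402 = 0.9261 d⁻¹.

k_a ≈ 0.926 d⁻¹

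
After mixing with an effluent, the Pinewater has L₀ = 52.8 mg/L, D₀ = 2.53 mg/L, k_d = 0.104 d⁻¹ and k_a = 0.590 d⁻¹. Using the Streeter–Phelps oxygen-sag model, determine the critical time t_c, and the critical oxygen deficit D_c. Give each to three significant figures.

t_c ≈ 3.05 d; D_c ≈ 6.78 mg/L

With k_a/k_d = 5.673 and 1 − D₀(k_a−k_d)/(k_d L₀) = 0.7761,
t_c = ln(5.673 × 0.7761) / (0.590 − 0.104) = ln(4.403) / 0.4860 = 1.482/0.4860 = 3.050 d.
D_c = (k_d/k_a) L₀ e^(−k_d t_c) = (0.104/0.590) × 52.8 × e^(−0.104×3.050) = 0.1763 × 52.8 × 0.7282 = 6.777 mg/L.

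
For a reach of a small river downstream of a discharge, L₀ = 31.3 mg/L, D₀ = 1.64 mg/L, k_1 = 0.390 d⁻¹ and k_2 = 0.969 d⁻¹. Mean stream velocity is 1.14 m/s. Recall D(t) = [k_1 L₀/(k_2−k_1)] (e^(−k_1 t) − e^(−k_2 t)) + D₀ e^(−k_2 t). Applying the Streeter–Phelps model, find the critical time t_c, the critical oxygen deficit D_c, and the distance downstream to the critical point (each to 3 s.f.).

t_c ≈ 1.43 d; D_c ≈ 7.21 mg/L; x_c ≈ 141 km

t_c = [1/(k_2−k_1)] ln[(k_2/k_1)(1 − D₀(k_2−k_1)/(k_1 L₀))]
= [1/(0.969−0.390)] ln[(0.969/0.390)(1 − 1.64×0.5790/(0.390×31.3))]
= (1/0.5790) ln[2.485 × 0.9222] = 1.727 × ln(2.291) = 1.727 × 0.8291 = 1.432 d.
D_c = (k_1/k_2) L₀ e^(−k_1 t_c) = (0.390/0.969) × 31.3 × e^(−0.390×1.432) = 0.4025 × 31.3 × 0.5721 = 7.207 mg/L.
x_c = v t_c = 1.14 m/s × 1.432 d × 86400 s/d = 141000 m ≈ 141 km.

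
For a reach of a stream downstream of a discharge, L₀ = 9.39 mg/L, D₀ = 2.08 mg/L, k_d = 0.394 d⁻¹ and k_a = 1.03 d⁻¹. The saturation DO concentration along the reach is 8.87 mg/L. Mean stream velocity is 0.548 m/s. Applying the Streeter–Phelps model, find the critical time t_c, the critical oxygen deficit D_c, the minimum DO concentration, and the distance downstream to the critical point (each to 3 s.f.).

t_c ≈ 0.815 d; D_c ≈ 2.61 mg/L; min DO ≈ 6.26 mg/L; x_c ≈ 38.6 km

At the critical point dD/dt = 0, so k_d L₀ e^(−k_d t) = k_a D. Substituting D(t) from the Streeter–Phelps equation and solving for t gives
t_c = ln[(k_a/k_d)(1 − D₀(k_a−k_d)/(k_d L₀))] / (k_a−k_d).
Here k_a−k_d = 0.6360 d⁻¹ and 1 − D₀(k_a−k_d)/(k_d L₀) = 1 − 2.08×0.6360/(0.394×9.39) = 0.6424, so
t_c = ln(2.614 × 0.6424) / 0.6360 = 0.5185 / 0.6360 = 0.8152 d.
L(t_c) = L₀ e^(−k_d t_c) = 9.39 × 0.7253 = 6.810 mg/L, and at the critical point k_a D_c = k_d L, so D_c = (0.394/1.03) × 6.810 = 2.605 mg/L.
Minimum DO = C_s − D_c = 8.87 − 2.605 = 6.265 mg/L.
x_c = v t_c = 0.548 m/s × 0.8152 d × 86400 s/d = 38600 m ≈ 38.6 km.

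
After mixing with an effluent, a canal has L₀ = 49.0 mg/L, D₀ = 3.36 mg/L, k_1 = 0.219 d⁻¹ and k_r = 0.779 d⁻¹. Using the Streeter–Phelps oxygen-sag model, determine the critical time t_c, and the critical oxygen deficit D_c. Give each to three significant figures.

At the critical point dD/dt = 0, so k_1 L₀ e^(−k_1 t) = k_r D. Substituting D(t) from the Streeter–Phelps equation and solving for t gives
t_c = ln[(k_r/k_1)(1 − D₀(k_r−k_1)/(k_1 L₀))] / (k_r−k_1).
Here k_r−k_1 = 0.5600 d⁻¹ and 1 − D₀(k_r−k_1)/(k_1 L₀) = 1 − 3.36×0.5600/(0.219×49.0) = 0.8247, so
t_c = ln(3.557 × 0.8247) / 0.5600 = 1.076 / 0.5600 = 1.922 d.
D_c = (k_1/k_r) L₀ e^(−k_1 t_c) = (0.219/0.779) × 49.0 × e^(−0.219×1.922) = 0.2811 × 49.0 × 0.6565 = 9.043 mg/L.

t_c ≈ 1.92 d; D_c ≈ 9.04 mg/L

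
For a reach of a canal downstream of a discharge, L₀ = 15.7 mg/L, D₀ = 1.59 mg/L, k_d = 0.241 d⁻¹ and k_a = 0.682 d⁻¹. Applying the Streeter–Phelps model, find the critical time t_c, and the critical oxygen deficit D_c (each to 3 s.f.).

At the critical point dD/dt = 0, so k_d L₀ e^(−k_d t) = k_a D. Substituting D(t) from the Streeter–Phelps equation and solving for t gives
t_c = ln[(k_a/k_d)(1 − D₀(k_a−k_d)/(k_d L₀))] / (k_a−k_d).
Here k_a−k_d = 0.4410 d⁻¹ and 1 − D₀(k_a−k_d)/(k_d L₀) = 1 − 1.59×0.4410/(0.241×15.7) = 0.8147, so
t_c = ln(2.830 × 0.8147) / 0.4410 = 0.8353 / 0.4410 = 1.894 d.
D_c = (k_d/k_a) L₀ e^(−k_d t_c) = (0.241/0.682) × 15.7 × e^(−0.241×1.894) = 0.3534 × 15.7 × 0.6335 = 3.515 mg/L.

t_c ≈ 1.89 d; D_c ≈ 3.51 mg/L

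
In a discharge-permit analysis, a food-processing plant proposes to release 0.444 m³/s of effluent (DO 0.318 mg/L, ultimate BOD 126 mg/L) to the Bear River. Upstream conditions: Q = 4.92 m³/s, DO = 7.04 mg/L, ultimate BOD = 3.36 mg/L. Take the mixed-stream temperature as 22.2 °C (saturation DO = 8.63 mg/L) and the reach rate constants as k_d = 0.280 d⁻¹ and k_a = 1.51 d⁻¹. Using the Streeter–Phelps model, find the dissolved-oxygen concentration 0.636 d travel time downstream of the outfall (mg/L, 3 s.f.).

Mixed DO = (4.92×7.04 + 0.444×0.318)/(4.92+0.444) = 34.78/5.364 = 6.484 mg/L.
Mixed L₀ = (4.92×3.36 + 0.444×126)/(5.364) = 72.48/5.364 = 13.51 mg/L.
Initial deficit D₀ = C_s − DO₀ = 8.63 − 6.484 = 2.146 mg/L.
D(0.636) = [0.280×13.51/(1.51−0.280)](e^(−0.280×0.636) − e^(−1.51×0.636)) + 2.146 e^(−1.51×0.636)
= 3.076 × (0.8369 − 0.3828) + 2.146 × 0.3828 = 2.218 mg/L.
DO = 8.63 − 2.218 = 6.412 mg/L.

DO ≈ 6.41 mg/L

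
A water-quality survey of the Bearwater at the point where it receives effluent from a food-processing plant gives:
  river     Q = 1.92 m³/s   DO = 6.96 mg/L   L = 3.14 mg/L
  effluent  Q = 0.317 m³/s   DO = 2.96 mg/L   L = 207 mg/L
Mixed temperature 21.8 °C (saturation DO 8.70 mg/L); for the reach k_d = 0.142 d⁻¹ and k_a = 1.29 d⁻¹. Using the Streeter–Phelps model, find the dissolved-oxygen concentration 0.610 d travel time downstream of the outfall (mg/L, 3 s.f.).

Mixed DO = (1.92×6.96 + 0.317×2.96)/(1.92+0.317) = 14.30/2.237 = 6.393 mg/L.
Mixed L₀ = (1.92×3.14 + 0.317×207)/(2.237) = 71.65/2.237 = 32.03 mg/L.
Initial deficit D₀ = C_s − DO₀ = 8.70 − 6.393 = 2.307 mg/L.
D(0.610) = [0.142×32.03/(1.29−0.142)](e^(−0.142×0.610) − e^(−1.29×0.610)) + 2.307 e^(−1.29×0.610)
= 3.962 × (0.9170 − 0.4553) + 2.307 × 0.4553 = 2.880 mg/L.
DO = 8.70 − 2.880 = 5.820 mg/L.

DO ≈ 5.82 mg/L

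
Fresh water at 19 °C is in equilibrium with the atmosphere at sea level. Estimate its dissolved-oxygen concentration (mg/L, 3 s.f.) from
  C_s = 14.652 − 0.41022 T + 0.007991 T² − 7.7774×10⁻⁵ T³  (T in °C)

C_s ≈ 9.21 mg/L

C_s = 14.652 − 0.41022×19 + 0.007991×19² − 7.7774×10⁻⁵×19³ = 9.209 mg/L.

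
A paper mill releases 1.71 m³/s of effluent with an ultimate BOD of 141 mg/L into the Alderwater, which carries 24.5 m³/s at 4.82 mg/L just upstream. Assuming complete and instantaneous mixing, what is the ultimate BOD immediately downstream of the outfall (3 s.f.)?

13.7 mg/L

Flow-weighted mixing: C = (Q_r C_r + Q_w C_w)/(Q_r + Q_w)
= (24.5×4.82 + 1.71×141)/(24.5 + 1.71) = 359.2/26.21 = 13.70 mg/L.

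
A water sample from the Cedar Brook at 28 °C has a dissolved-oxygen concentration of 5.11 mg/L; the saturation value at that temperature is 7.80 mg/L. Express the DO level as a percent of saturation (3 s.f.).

% saturation = C/C_s × 100 = 5.11/7.80 × 100 = 65.5 %.

65.5 % saturation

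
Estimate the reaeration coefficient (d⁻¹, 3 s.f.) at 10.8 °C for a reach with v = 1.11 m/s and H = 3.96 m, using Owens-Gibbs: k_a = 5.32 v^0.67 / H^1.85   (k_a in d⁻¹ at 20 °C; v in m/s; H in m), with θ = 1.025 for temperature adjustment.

k_a(20) = 5.32 × 1.11^0.67 / 3.96^1.85 = 5.32 × 1.072 / 12.76 = 0.4472 d⁻¹.
k_a(10.8) = 0.4472 × 1.025^(10.8−20) = 0.4472 × 0.7968 = 0.3564 d⁻¹.

k_a ≈ 0.356 d⁻¹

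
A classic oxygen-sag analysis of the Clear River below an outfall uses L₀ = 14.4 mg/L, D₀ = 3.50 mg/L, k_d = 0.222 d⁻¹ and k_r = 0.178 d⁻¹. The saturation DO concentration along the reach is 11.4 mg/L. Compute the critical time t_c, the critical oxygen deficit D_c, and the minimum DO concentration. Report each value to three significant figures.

t_c ≈ 3.95 d; D_c ≈ 7.47 mg/L; min DO ≈ 3.93 mg/L

With k_r/k_d = 0.8018 and 1 − D₀(k_r−k_d)/(k_d L₀) = 1.048,
t_c = ln(0.8018 × 1.048) / (0.178 − 0.222) = ln(0.8404) / -0.04400 = -0.1738/-0.04400 = 3.951 d.
L(t_c) = L₀ e^(−k_d t_c) = 14.4 × 0.4160 = 5.990 mg/L, and at the critical point k_r D_c = k_d L, so D_c = (0.222/0.178) × 5.990 = 7.471 mg/L.
Minimum DO = C_s − D_c = 11.4 − 7.471 = 3.929 mg/L.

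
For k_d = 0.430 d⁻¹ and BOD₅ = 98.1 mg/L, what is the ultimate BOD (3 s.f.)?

BOD₅ = L₀(1 − e^(−5k_d)) ⇒ L₀ = BOD₅ / (1 − e^(−5×0.430))
= 98.1 / (1 − 0.1165) = 98.1 / 0.8835 = 111.0 mg/L.

L₀ ≈ 111 mg/L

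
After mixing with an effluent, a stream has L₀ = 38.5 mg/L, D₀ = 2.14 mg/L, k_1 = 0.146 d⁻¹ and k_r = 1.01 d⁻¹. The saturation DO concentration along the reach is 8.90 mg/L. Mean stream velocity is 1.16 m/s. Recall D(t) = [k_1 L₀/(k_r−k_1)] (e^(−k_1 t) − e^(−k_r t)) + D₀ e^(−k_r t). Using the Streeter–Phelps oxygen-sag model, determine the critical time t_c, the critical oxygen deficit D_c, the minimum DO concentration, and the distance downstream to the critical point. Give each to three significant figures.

t_c ≈ 1.78 d; D_c ≈ 4.29 mg/L; min DO ≈ 4.61 mg/L; x_c ≈ 178 km

With k_r/k_1 = 6.918 and 1 − D₀(k_r−k_1)/(k_1 L₀) = 0.6711,
t_c = ln(6.918 × 0.6711) / (1.01 − 0.146) = ln(4.642) / 0.8640 = 1.535/0.8640 = 1.777 d.
D_c = (k_1/k_r) L₀ e^(−k_1 t_c) = (0.146/1.01) × 38.5 × e^(−0.146×1.777) = 0.1446 × 38.5 × 0.7715 = 4.294 mg/L.
Minimum DO = C_s − D_c = 8.90 − 4.294 = 4.606 mg/L.
x_c = v t_c = 1.16 m/s × 1.777 d × 86400 s/d = 178100 m ≈ 178 km.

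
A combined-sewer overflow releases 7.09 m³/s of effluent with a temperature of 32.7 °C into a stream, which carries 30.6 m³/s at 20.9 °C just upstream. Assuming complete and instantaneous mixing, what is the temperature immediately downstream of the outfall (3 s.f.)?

Flow-weighted mixing: C = (Q_r C_r + Q_w C_w)/(Q_r + Q_w)
= (30.6×20.9 + 7.09×32.7)/(30.6 + 7.09) = 871.4/37.69 = 23.12 °C.

23.1 °C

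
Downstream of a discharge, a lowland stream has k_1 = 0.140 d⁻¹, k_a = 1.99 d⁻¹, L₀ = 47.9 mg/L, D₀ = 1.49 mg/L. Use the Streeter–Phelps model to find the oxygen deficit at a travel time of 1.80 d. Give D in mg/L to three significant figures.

D ≈ 2.76 mg/L

k_1 L₀/(k_a−k_1) = 0.140×47.9/(1.99−0.140) = 6.706/1.850 = 3.625 mg/L.
e^(−k_1 t) = e^(−0.140×1.800) = 0.7772; e^(−k_a t) = e^(−1.99×1.800) = 0.02782.
D = 3.625 × (0.7772 − 0.02782) + 1.49 × 0.02782 = 2.717 + 0.04145 = 2.758 mg/L.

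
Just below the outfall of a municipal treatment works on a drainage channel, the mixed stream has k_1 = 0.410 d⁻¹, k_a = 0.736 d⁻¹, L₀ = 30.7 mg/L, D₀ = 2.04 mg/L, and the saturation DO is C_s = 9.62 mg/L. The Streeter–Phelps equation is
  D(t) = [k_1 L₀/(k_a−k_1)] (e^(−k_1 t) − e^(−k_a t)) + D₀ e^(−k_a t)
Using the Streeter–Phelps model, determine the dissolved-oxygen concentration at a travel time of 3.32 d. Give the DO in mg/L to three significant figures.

k_1 L₀/(k_a−k_1) = 0.410×30.7/(0.736−0.410) = 12.59/0.3260 = 38.61 mg/L.
e^(−k_1 t) = e^(−0.410×3.320) = 0.2564; e^(−k_a t) = e^(−0.736×3.320) = 0.08685.
D = 38.61 × (0.2564 − 0.08685) + 2.04 × 0.08685 = 6.544 + 0.1772 = 6.722 mg/L.
DO = C_s − D = 9.62 − 6.722 = 2.898 mg/L.

DO ≈ 2.90 mg/L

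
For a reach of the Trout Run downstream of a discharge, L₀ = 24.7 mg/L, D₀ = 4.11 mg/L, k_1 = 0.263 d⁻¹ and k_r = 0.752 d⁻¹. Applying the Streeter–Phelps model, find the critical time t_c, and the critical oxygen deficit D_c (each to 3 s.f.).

t_c ≈ 1.39 d; D_c ≈ 5.99 mg/L

With k_r/k_1 = 2.859 and 1 − D₀(k_r−k_1)/(k_1 L₀) = 0.6906,
t_c = ln(2.859 × 0.6906) / (0.752 − 0.263) = ln(1.975) / 0.4890 = 0.6804/0.4890 = 1.391 d.
D_c = (k_1/k_r) L₀ e^(−k_1 t_c) = (0.263/0.752) × 24.7 × e^(−0.263×1.391) = 0.3497 × 24.7 × 0.6935 = 5.991 mg/L.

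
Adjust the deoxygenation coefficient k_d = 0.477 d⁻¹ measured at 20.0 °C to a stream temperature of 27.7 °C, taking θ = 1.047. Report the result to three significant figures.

k_d ≈ 0.679 d⁻¹

k_d(T₂) = k_d(T₁) · θ^(T₂−T₁) = 0.477 × 1.047^(27.7−20.0)
= 0.477 × 1.047^7.70 = 0.477 × 1.424 = 0.6794 d⁻¹.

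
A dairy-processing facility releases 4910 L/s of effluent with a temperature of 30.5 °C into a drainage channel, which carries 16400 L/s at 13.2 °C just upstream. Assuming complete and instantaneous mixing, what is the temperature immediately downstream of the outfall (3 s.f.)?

Flow-weighted mixing: C = (Q_r C_r + Q_w C_w)/(Q_r + Q_w)
= (16400×13.2 + 4910×30.5)/(16400 + 4910) = 366200/21310 = 17.19 °C.

17.2 °C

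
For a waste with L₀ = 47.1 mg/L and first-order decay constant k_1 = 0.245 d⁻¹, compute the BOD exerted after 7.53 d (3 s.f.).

y_t = L₀(1 − e^(−k_1 t)) = 47.1 × (1 − e^(−0.245×7.53))
= 47.1 × (1 − 0.1580) = 47.1 × 0.8420 = 39.66 mg/L.

y ≈ 39.7 mg/L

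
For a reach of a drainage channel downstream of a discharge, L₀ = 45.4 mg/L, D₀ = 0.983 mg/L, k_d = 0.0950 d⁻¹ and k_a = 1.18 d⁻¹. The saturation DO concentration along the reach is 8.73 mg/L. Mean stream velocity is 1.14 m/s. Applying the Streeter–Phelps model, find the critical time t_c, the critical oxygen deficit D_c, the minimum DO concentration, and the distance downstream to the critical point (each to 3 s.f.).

t_c = [1/(k_a−k_d)] ln[(k_a/k_d)(1 − D₀(k_a−k_d)/(k_d L₀))]
= [1/(1.18−0.0950)] ln[(1.18/0.0950)(1 − 0.983×1.085/(0.0950×45.4))]
= (1/1.085) ln[12.42 × 0.7527] = 0.9217 × ln(9.349) = 0.9217 × 2.235 = 2.060 d.
D_c = (k_d/k_a) L₀ e^(−k_d t_c) = (0.0950/1.18) × 45.4 × e^(−0.0950×2.060) = 0.08051 × 45.4 × 0.8222 = 3.005 mg/L.
Minimum DO = C_s − D_c = 8.73 − 3.005 = 5.725 mg/L.
x_c = v t_c = 1.14 m/s × 2.060 d × 86400 s/d = 202900 m ≈ 203 km.

t_c ≈ 2.06 d; D_c ≈ 3.01 mg/L; min DO ≈ 5.72 mg/L; x_c ≈ 203 km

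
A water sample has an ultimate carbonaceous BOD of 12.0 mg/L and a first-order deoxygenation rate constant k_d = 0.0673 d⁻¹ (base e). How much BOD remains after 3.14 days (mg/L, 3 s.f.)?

L ≈ 9.71 mg/L

L_t = L₀ e^(−k_d t) = 12.0 × e^(−0.0673×3.14) = 12.0 × 0.8095 = 9.714 mg/L.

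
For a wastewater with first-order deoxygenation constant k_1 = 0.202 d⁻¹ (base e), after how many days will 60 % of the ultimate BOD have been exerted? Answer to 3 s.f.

t ≈ 4.54 d

y/L₀ = 1 − e^(−k_1 t) = 0.60 ⇒ e^(−k_1 t) = 0.400
t = −ln(0.400) / 0.202 = 0.9163 / 0.202 = 4.536 d.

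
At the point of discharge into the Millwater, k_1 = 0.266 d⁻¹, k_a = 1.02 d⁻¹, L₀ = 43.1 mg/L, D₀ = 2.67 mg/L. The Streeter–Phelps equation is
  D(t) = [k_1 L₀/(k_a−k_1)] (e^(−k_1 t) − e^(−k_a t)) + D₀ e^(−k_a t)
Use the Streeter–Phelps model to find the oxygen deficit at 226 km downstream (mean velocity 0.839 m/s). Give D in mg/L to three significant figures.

Travel time t = x/v = 226 km / (0.839 m/s) = 226000 m / 0.839 m/s = 269400 s = 3.118 d.
k_1 L₀/(k_a−k_1) = 0.266×43.1/(1.02−0.266) = 11.46/0.7540 = 15.21 mg/L.
e^(−k_1 t) = e^(−0.266×3.118) = 0.4364; e^(−k_a t) = e^(−1.02×3.118) = 0.04158.
D = 15.21 × (0.4364 − 0.04158) + 2.67 × 0.04158 = 6.002 + 0.1110 = 6.113 mg/L.

D ≈ 6.11 mg/L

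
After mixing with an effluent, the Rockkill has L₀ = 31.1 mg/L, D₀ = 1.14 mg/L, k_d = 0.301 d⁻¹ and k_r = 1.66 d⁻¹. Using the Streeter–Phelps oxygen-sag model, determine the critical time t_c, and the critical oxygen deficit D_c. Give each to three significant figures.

t_c ≈ 1.12 d; D_c ≈ 4.02 mg/L

At the critical point dD/dt = 0, so k_d L₀ e^(−k_d t) = k_r D. Substituting D(t) from the Streeter–Phelps equation and solving for t gives
t_c = ln[(k_r/k_d)(1 − D₀(k_r−k_d)/(k_d L₀))] / (k_r−k_d).
Here k_r−k_d = 1.359 d⁻¹ and 1 − D₀(k_r−k_d)/(k_d L₀) = 1 − 1.14×1.359/(0.301×31.1) = 0.8345, so
t_c = ln(5.515 × 0.8345) / 1.359 = 1.527 / 1.359 = 1.123 d.
L(t_c) = L₀ e^(−k_d t_c) = 31.1 × 0.7131 = 22.18 mg/L, and at the critical point k_r D_c = k_d L, so D_c = (0.301/1.66) × 22.18 = 4.021 mg/L.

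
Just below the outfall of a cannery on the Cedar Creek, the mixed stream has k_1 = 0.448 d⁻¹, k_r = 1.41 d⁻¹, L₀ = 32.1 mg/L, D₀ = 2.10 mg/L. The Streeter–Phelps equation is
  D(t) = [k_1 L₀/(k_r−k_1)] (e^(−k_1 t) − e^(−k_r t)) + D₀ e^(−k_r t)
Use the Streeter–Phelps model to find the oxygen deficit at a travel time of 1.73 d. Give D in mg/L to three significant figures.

D ≈ 5.77 mg/L

k_1 L₀/(k_r−k_1) = 0.448×32.1/(1.41−0.448) = 14.38/0.9620 = 14.95 mg/L.
e^(−k_1 t) = e^(−0.448×1.730) = 0.4607; e^(−k_r t) = e^(−1.41×1.730) = 0.08722.
D = 14.95 × (0.4607 − 0.08722) + 2.10 × 0.08722 = 5.583 + 0.1832 = 5.766 mg/L.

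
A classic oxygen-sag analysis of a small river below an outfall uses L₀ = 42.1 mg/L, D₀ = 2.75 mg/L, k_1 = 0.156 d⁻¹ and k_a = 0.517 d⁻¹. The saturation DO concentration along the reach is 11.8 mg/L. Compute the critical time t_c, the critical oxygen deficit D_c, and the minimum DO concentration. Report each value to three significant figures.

t_c ≈ 2.87 d; D_c ≈ 8.12 mg/L; min DO ≈ 3.68 mg/L

t_c = [1/(k_a−k_1)] ln[(k_a/k_1)(1 − D₀(k_a−k_1)/(k_1 L₀))]
= [1/(0.517−0.156)] ln[(0.517/0.156)(1 − 2.75×0.3610/(0.156×42.1))]
= (1/0.3610) ln[3.314 × 0.8488] = 2.770 × ln(2.813) = 2.770 × 1.034 = 2.865 d.
D_c = (k_1/k_a) L₀ e^(−k_1 t_c) = (0.156/0.517) × 42.1 × e^(−0.156×2.865) = 0.3017 × 42.1 × 0.6396 = 8.125 mg/L.
Minimum DO = C_s − D_c = 11.8 − 8.125 = 3.675 mg/L.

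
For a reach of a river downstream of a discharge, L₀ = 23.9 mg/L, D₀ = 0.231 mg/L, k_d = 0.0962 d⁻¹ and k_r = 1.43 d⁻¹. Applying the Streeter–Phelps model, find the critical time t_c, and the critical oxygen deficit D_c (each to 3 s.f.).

t_c ≈ 1.92 d; D_c ≈ 1.34 mg/L

With k_r/k_d = 14.86 and 1 − D₀(k_r−k_d)/(k_d L₀) = 0.8660,
t_c = ln(14.86 × 0.8660) / (1.43 − 0.0962) = ln(12.87) / 1.334 = 2.555/1.334 = 1.916 d.
L(t_c) = L₀ e^(−k_d t_c) = 23.9 × 0.8317 = 19.88 mg/L, and at the critical point k_r D_c = k_d L, so D_c = (0.0962/1.43) × 19.88 = 1.337 mg/L.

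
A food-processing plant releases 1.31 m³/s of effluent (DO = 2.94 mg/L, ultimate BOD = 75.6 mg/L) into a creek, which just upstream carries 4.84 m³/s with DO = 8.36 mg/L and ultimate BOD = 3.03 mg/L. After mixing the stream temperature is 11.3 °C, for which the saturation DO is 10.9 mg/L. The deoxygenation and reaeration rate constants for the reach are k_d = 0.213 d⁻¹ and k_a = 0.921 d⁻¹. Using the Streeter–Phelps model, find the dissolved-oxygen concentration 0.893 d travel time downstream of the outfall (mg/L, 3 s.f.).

DO ≈ 7.12 mg/L

Mixed DO = (4.84×8.36 + 1.31×2.94)/(4.84+1.31) = 44.31/6.150 = 7.205 mg/L.
Mixed L₀ = (4.84×3.03 + 1.31×75.6)/(6.150) = 113.7/6.150 = 18.49 mg/L.
Initial deficit D₀ = C_s − DO₀ = 10.9 − 7.205 = 3.695 mg/L.
D(0.893) = [0.213×18.49/(0.921−0.213)](e^(−0.213×0.893) − e^(−0.921×0.893)) + 3.695 e^(−0.921×0.893)
= 5.562 × (0.8268 − 0.4394) + 3.695 × 0.4394 = 3.778 mg/L.
DO = 10.9 − 3.778 = 7.122 mg/L.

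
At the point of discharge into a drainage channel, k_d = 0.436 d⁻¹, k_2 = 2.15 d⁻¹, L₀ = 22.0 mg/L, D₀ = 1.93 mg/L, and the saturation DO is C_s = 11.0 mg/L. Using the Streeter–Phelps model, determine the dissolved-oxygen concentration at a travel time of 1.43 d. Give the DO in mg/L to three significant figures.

k_d L₀/(k_2−k_d) = 0.436×22.0/(2.15−0.436) = 9.592/1.714 = 5.596 mg/L.
e^(−k_d t) = e^(−0.436×1.430) = 0.5361; e^(−k_2 t) = e^(−2.15×1.430) = 0.04621.
D = 5.596 × (0.5361 − 0.04621) + 1.93 × 0.04621 = 2.741 + 0.08919 = 2.831 mg/L.
DO = C_s − D = 11.0 − 2.831 = 8.169 mg/L.

DO ≈ 8.17 mg/L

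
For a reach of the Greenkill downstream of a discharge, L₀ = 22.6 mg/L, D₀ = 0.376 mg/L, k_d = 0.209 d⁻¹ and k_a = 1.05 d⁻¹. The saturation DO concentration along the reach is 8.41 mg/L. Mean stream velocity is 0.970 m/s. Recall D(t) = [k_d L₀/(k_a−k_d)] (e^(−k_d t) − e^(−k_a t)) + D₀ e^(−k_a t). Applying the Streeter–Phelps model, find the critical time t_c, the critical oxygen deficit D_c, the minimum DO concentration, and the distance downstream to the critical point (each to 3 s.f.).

t_c ≈ 1.84 d; D_c ≈ 3.06 mg/L; min DO ≈ 5.35 mg/L; x_c ≈ 154 km

t_c = [1/(k_a−k_d)] ln[(k_a/k_d)(1 − D₀(k_a−k_d)/(k_d L₀))]
= [1/(1.05−0.209)] ln[(1.05/0.209)(1 − 0.376×0.8410/(0.209×22.6))]
= (1/0.8410) ln[5.024 × 0.9331] = 1.189 × ln(4.688) = 1.189 × 1.545 = 1.837 d.
L(t_c) = L₀ e^(−k_d t_c) = 22.6 × 0.6812 = 15.39 mg/L, and at the critical point k_a D_c = k_d L, so D_c = (0.209/1.05) × 15.39 = 3.064 mg/L.
Minimum DO = C_s − D_c = 8.41 − 3.064 = 5.346 mg/L.
x_c = v t_c = 0.970 m/s × 1.837 d × 86400 s/d = 154000 m ≈ 154 km.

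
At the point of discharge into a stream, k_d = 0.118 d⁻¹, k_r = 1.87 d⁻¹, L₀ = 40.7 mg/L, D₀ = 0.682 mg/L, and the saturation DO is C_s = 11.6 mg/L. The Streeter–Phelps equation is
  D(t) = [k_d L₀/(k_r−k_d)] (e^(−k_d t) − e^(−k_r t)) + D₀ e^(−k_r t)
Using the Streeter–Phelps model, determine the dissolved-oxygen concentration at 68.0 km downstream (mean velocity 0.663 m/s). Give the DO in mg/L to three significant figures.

Travel time t = x/v = 68.0 km / (0.663 m/s) = 68000 m / 0.663 m/s = 102600 s = 1.187 d.
k_d L₀/(k_r−k_d) = 0.118×40.7/(1.87−0.118) = 4.803/1.752 = 2.741 mg/L.
e^(−k_d t) = e^(−0.118×1.187) = 0.8693; e^(−k_r t) = e^(−1.87×1.187) = 0.1086.
D = 2.741 × (0.8693 − 0.1086) + 0.682 × 0.1086 = 2.085 + 0.07408 = 2.159 mg/L.
DO = C_s − D = 11.6 − 2.159 = 9.441 mg/L.

DO ≈ 9.44 mg/L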